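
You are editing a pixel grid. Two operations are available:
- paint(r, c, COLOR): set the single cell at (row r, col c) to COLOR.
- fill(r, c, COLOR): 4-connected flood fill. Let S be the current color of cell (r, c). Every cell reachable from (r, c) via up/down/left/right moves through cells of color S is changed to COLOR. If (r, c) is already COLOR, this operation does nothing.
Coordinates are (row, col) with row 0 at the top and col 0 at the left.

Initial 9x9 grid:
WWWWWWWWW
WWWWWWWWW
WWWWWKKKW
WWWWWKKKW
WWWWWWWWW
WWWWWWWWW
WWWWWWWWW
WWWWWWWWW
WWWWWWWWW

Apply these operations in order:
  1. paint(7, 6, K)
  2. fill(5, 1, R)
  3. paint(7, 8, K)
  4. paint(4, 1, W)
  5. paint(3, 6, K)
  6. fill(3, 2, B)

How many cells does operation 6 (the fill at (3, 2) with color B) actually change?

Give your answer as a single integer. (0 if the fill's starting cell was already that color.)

After op 1 paint(7,6,K):
WWWWWWWWW
WWWWWWWWW
WWWWWKKKW
WWWWWKKKW
WWWWWWWWW
WWWWWWWWW
WWWWWWWWW
WWWWWWKWW
WWWWWWWWW
After op 2 fill(5,1,R) [74 cells changed]:
RRRRRRRRR
RRRRRRRRR
RRRRRKKKR
RRRRRKKKR
RRRRRRRRR
RRRRRRRRR
RRRRRRRRR
RRRRRRKRR
RRRRRRRRR
After op 3 paint(7,8,K):
RRRRRRRRR
RRRRRRRRR
RRRRRKKKR
RRRRRKKKR
RRRRRRRRR
RRRRRRRRR
RRRRRRRRR
RRRRRRKRK
RRRRRRRRR
After op 4 paint(4,1,W):
RRRRRRRRR
RRRRRRRRR
RRRRRKKKR
RRRRRKKKR
RWRRRRRRR
RRRRRRRRR
RRRRRRRRR
RRRRRRKRK
RRRRRRRRR
After op 5 paint(3,6,K):
RRRRRRRRR
RRRRRRRRR
RRRRRKKKR
RRRRRKKKR
RWRRRRRRR
RRRRRRRRR
RRRRRRRRR
RRRRRRKRK
RRRRRRRRR
After op 6 fill(3,2,B) [72 cells changed]:
BBBBBBBBB
BBBBBBBBB
BBBBBKKKB
BBBBBKKKB
BWBBBBBBB
BBBBBBBBB
BBBBBBBBB
BBBBBBKBK
BBBBBBBBB

Answer: 72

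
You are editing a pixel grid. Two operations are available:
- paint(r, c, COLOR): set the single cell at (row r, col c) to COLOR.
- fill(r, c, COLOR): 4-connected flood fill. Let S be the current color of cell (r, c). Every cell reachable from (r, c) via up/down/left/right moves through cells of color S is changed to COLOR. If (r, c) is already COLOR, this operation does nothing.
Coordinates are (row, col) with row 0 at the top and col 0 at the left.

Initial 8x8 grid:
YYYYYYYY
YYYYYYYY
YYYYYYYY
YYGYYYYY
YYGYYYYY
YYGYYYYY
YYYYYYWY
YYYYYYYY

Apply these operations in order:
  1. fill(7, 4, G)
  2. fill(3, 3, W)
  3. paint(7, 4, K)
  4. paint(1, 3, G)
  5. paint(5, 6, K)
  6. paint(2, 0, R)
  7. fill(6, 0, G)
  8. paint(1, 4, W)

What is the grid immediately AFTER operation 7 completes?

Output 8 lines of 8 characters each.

Answer: GGGGGGGG
GGGGGGGG
RGGGGGGG
GGGGGGGG
GGGGGGGG
GGGGGGKG
GGGGGGGG
GGGGKGGG

Derivation:
After op 1 fill(7,4,G) [60 cells changed]:
GGGGGGGG
GGGGGGGG
GGGGGGGG
GGGGGGGG
GGGGGGGG
GGGGGGGG
GGGGGGWG
GGGGGGGG
After op 2 fill(3,3,W) [63 cells changed]:
WWWWWWWW
WWWWWWWW
WWWWWWWW
WWWWWWWW
WWWWWWWW
WWWWWWWW
WWWWWWWW
WWWWWWWW
After op 3 paint(7,4,K):
WWWWWWWW
WWWWWWWW
WWWWWWWW
WWWWWWWW
WWWWWWWW
WWWWWWWW
WWWWWWWW
WWWWKWWW
After op 4 paint(1,3,G):
WWWWWWWW
WWWGWWWW
WWWWWWWW
WWWWWWWW
WWWWWWWW
WWWWWWWW
WWWWWWWW
WWWWKWWW
After op 5 paint(5,6,K):
WWWWWWWW
WWWGWWWW
WWWWWWWW
WWWWWWWW
WWWWWWWW
WWWWWWKW
WWWWWWWW
WWWWKWWW
After op 6 paint(2,0,R):
WWWWWWWW
WWWGWWWW
RWWWWWWW
WWWWWWWW
WWWWWWWW
WWWWWWKW
WWWWWWWW
WWWWKWWW
After op 7 fill(6,0,G) [60 cells changed]:
GGGGGGGG
GGGGGGGG
RGGGGGGG
GGGGGGGG
GGGGGGGG
GGGGGGKG
GGGGGGGG
GGGGKGGG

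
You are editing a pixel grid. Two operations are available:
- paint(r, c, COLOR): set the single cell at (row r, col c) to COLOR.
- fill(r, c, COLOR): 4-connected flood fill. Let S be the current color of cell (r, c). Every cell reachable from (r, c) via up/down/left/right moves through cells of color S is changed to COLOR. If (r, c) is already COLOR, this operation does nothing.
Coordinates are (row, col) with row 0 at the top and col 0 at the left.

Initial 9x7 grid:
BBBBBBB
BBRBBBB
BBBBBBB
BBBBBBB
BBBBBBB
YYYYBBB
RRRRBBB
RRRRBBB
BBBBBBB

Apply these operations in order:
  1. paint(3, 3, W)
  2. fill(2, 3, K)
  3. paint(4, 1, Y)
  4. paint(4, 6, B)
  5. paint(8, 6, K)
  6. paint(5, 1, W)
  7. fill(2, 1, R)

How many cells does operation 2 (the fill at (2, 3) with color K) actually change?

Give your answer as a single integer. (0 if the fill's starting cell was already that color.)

After op 1 paint(3,3,W):
BBBBBBB
BBRBBBB
BBBBBBB
BBBWBBB
BBBBBBB
YYYYBBB
RRRRBBB
RRRRBBB
BBBBBBB
After op 2 fill(2,3,K) [49 cells changed]:
KKKKKKK
KKRKKKK
KKKKKKK
KKKWKKK
KKKKKKK
YYYYKKK
RRRRKKK
RRRRKKK
KKKKKKK

Answer: 49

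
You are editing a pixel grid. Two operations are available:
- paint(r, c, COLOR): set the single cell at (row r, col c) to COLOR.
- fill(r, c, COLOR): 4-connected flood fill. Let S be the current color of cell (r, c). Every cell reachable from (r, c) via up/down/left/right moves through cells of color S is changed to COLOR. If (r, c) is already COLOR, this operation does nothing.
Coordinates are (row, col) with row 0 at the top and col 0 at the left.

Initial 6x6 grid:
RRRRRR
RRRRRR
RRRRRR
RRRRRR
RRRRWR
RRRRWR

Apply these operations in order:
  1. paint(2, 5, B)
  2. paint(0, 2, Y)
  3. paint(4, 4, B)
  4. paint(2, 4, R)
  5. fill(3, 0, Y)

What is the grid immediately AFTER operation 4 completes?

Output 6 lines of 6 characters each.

Answer: RRYRRR
RRRRRR
RRRRRB
RRRRRR
RRRRBR
RRRRWR

Derivation:
After op 1 paint(2,5,B):
RRRRRR
RRRRRR
RRRRRB
RRRRRR
RRRRWR
RRRRWR
After op 2 paint(0,2,Y):
RRYRRR
RRRRRR
RRRRRB
RRRRRR
RRRRWR
RRRRWR
After op 3 paint(4,4,B):
RRYRRR
RRRRRR
RRRRRB
RRRRRR
RRRRBR
RRRRWR
After op 4 paint(2,4,R):
RRYRRR
RRRRRR
RRRRRB
RRRRRR
RRRRBR
RRRRWR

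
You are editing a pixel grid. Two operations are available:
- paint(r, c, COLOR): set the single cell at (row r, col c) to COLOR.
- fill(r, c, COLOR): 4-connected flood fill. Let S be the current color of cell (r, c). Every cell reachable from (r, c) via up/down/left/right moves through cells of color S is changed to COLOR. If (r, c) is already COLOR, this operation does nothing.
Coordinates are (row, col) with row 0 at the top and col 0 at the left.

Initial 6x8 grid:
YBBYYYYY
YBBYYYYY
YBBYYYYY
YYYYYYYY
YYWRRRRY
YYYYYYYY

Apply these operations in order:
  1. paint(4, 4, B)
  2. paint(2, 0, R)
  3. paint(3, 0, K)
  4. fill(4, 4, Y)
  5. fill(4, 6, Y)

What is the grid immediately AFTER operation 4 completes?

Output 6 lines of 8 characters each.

After op 1 paint(4,4,B):
YBBYYYYY
YBBYYYYY
YBBYYYYY
YYYYYYYY
YYWRBRRY
YYYYYYYY
After op 2 paint(2,0,R):
YBBYYYYY
YBBYYYYY
RBBYYYYY
YYYYYYYY
YYWRBRRY
YYYYYYYY
After op 3 paint(3,0,K):
YBBYYYYY
YBBYYYYY
RBBYYYYY
KYYYYYYY
YYWRBRRY
YYYYYYYY
After op 4 fill(4,4,Y) [1 cells changed]:
YBBYYYYY
YBBYYYYY
RBBYYYYY
KYYYYYYY
YYWRYRRY
YYYYYYYY

Answer: YBBYYYYY
YBBYYYYY
RBBYYYYY
KYYYYYYY
YYWRYRRY
YYYYYYYY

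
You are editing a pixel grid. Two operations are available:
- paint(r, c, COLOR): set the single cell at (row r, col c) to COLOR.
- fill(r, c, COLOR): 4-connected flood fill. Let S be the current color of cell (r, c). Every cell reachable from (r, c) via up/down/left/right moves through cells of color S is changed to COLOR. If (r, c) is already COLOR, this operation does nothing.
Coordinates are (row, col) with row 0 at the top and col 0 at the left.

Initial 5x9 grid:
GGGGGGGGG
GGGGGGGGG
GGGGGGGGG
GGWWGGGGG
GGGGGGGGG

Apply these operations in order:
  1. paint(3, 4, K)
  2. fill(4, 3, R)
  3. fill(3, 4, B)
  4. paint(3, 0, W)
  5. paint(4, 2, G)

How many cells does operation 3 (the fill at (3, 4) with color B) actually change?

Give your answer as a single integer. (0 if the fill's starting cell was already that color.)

Answer: 1

Derivation:
After op 1 paint(3,4,K):
GGGGGGGGG
GGGGGGGGG
GGGGGGGGG
GGWWKGGGG
GGGGGGGGG
After op 2 fill(4,3,R) [42 cells changed]:
RRRRRRRRR
RRRRRRRRR
RRRRRRRRR
RRWWKRRRR
RRRRRRRRR
After op 3 fill(3,4,B) [1 cells changed]:
RRRRRRRRR
RRRRRRRRR
RRRRRRRRR
RRWWBRRRR
RRRRRRRRR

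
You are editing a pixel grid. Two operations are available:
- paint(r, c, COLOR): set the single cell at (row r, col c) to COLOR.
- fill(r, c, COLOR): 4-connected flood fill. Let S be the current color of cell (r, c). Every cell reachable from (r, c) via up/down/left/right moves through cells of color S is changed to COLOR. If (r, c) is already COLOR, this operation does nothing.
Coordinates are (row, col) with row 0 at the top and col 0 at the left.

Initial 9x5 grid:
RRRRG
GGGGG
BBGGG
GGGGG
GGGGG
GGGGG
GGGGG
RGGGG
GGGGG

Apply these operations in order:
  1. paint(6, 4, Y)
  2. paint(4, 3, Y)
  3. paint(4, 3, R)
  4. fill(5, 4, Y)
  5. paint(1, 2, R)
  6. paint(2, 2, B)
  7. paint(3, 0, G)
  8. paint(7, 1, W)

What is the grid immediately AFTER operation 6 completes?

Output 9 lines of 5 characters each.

After op 1 paint(6,4,Y):
RRRRG
GGGGG
BBGGG
GGGGG
GGGGG
GGGGG
GGGGY
RGGGG
GGGGG
After op 2 paint(4,3,Y):
RRRRG
GGGGG
BBGGG
GGGGG
GGGYG
GGGGG
GGGGY
RGGGG
GGGGG
After op 3 paint(4,3,R):
RRRRG
GGGGG
BBGGG
GGGGG
GGGRG
GGGGG
GGGGY
RGGGG
GGGGG
After op 4 fill(5,4,Y) [36 cells changed]:
RRRRY
YYYYY
BBYYY
YYYYY
YYYRY
YYYYY
YYYYY
RYYYY
YYYYY
After op 5 paint(1,2,R):
RRRRY
YYRYY
BBYYY
YYYYY
YYYRY
YYYYY
YYYYY
RYYYY
YYYYY
After op 6 paint(2,2,B):
RRRRY
YYRYY
BBBYY
YYYYY
YYYRY
YYYYY
YYYYY
RYYYY
YYYYY

Answer: RRRRY
YYRYY
BBBYY
YYYYY
YYYRY
YYYYY
YYYYY
RYYYY
YYYYY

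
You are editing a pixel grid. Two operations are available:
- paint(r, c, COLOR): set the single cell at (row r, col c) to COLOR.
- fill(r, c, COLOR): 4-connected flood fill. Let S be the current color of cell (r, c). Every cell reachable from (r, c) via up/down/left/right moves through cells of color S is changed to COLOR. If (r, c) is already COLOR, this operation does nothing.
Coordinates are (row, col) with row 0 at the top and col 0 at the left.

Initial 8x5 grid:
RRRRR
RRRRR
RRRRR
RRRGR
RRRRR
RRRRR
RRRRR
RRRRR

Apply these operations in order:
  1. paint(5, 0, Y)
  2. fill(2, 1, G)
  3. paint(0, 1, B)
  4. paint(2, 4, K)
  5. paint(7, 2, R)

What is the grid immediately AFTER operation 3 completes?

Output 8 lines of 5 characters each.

After op 1 paint(5,0,Y):
RRRRR
RRRRR
RRRRR
RRRGR
RRRRR
YRRRR
RRRRR
RRRRR
After op 2 fill(2,1,G) [38 cells changed]:
GGGGG
GGGGG
GGGGG
GGGGG
GGGGG
YGGGG
GGGGG
GGGGG
After op 3 paint(0,1,B):
GBGGG
GGGGG
GGGGG
GGGGG
GGGGG
YGGGG
GGGGG
GGGGG

Answer: GBGGG
GGGGG
GGGGG
GGGGG
GGGGG
YGGGG
GGGGG
GGGGG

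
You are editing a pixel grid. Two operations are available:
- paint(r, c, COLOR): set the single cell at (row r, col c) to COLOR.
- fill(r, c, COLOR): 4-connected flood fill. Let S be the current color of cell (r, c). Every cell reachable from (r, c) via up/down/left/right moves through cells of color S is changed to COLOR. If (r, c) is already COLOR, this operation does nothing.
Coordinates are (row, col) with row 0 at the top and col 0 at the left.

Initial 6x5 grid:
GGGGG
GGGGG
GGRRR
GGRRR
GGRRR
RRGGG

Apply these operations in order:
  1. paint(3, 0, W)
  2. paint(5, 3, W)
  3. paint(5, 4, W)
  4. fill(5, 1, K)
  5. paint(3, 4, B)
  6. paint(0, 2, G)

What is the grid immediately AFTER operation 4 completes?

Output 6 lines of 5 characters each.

Answer: GGGGG
GGGGG
GGRRR
WGRRR
GGRRR
KKGWW

Derivation:
After op 1 paint(3,0,W):
GGGGG
GGGGG
GGRRR
WGRRR
GGRRR
RRGGG
After op 2 paint(5,3,W):
GGGGG
GGGGG
GGRRR
WGRRR
GGRRR
RRGWG
After op 3 paint(5,4,W):
GGGGG
GGGGG
GGRRR
WGRRR
GGRRR
RRGWW
After op 4 fill(5,1,K) [2 cells changed]:
GGGGG
GGGGG
GGRRR
WGRRR
GGRRR
KKGWW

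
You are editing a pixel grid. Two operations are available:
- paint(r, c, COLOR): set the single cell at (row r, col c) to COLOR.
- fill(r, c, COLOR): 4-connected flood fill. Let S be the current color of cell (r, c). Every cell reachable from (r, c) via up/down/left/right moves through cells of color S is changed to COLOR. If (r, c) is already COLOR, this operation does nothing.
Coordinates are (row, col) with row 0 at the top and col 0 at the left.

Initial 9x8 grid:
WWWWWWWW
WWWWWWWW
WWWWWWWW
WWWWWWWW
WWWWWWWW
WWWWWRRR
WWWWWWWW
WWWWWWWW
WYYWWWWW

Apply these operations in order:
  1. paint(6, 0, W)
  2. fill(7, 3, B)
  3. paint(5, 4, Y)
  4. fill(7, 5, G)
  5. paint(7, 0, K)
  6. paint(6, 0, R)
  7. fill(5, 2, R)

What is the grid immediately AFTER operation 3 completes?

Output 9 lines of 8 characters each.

After op 1 paint(6,0,W):
WWWWWWWW
WWWWWWWW
WWWWWWWW
WWWWWWWW
WWWWWWWW
WWWWWRRR
WWWWWWWW
WWWWWWWW
WYYWWWWW
After op 2 fill(7,3,B) [67 cells changed]:
BBBBBBBB
BBBBBBBB
BBBBBBBB
BBBBBBBB
BBBBBBBB
BBBBBRRR
BBBBBBBB
BBBBBBBB
BYYBBBBB
After op 3 paint(5,4,Y):
BBBBBBBB
BBBBBBBB
BBBBBBBB
BBBBBBBB
BBBBBBBB
BBBBYRRR
BBBBBBBB
BBBBBBBB
BYYBBBBB

Answer: BBBBBBBB
BBBBBBBB
BBBBBBBB
BBBBBBBB
BBBBBBBB
BBBBYRRR
BBBBBBBB
BBBBBBBB
BYYBBBBB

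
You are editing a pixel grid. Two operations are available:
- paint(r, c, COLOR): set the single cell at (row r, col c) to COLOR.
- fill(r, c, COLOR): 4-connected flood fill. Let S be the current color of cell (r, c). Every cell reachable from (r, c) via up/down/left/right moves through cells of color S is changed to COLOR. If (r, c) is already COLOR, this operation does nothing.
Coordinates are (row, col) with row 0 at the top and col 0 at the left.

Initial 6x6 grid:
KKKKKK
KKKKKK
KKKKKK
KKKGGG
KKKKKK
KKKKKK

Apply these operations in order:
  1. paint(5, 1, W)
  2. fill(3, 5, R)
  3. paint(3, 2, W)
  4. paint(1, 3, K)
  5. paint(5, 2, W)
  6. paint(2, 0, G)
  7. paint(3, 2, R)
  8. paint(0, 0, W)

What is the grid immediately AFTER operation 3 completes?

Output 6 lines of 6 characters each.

After op 1 paint(5,1,W):
KKKKKK
KKKKKK
KKKKKK
KKKGGG
KKKKKK
KWKKKK
After op 2 fill(3,5,R) [3 cells changed]:
KKKKKK
KKKKKK
KKKKKK
KKKRRR
KKKKKK
KWKKKK
After op 3 paint(3,2,W):
KKKKKK
KKKKKK
KKKKKK
KKWRRR
KKKKKK
KWKKKK

Answer: KKKKKK
KKKKKK
KKKKKK
KKWRRR
KKKKKK
KWKKKK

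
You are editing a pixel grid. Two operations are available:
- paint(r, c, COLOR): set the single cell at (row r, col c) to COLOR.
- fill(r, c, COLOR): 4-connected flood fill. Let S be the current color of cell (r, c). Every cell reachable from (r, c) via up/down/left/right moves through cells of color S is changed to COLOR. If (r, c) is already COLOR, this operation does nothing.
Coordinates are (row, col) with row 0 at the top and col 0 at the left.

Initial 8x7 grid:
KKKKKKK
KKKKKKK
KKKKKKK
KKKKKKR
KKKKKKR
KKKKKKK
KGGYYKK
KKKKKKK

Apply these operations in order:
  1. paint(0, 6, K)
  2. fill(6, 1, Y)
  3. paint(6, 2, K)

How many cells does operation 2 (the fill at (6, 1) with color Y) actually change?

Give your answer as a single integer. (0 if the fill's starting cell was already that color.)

Answer: 2

Derivation:
After op 1 paint(0,6,K):
KKKKKKK
KKKKKKK
KKKKKKK
KKKKKKR
KKKKKKR
KKKKKKK
KGGYYKK
KKKKKKK
After op 2 fill(6,1,Y) [2 cells changed]:
KKKKKKK
KKKKKKK
KKKKKKK
KKKKKKR
KKKKKKR
KKKKKKK
KYYYYKK
KKKKKKK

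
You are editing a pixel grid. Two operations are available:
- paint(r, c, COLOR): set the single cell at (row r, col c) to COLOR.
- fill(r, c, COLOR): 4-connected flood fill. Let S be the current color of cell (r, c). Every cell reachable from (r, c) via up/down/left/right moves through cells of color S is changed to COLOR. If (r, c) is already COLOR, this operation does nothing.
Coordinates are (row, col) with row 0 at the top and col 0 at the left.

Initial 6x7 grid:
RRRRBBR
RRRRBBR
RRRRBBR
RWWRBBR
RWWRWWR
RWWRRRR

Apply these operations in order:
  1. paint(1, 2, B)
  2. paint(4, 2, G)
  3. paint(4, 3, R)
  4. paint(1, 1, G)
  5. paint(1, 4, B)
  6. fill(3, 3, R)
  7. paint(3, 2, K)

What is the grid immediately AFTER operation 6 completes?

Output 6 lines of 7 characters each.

Answer: RRRRBBR
RGBRBBR
RRRRBBR
RWWRBBR
RWGRWWR
RWWRRRR

Derivation:
After op 1 paint(1,2,B):
RRRRBBR
RRBRBBR
RRRRBBR
RWWRBBR
RWWRWWR
RWWRRRR
After op 2 paint(4,2,G):
RRRRBBR
RRBRBBR
RRRRBBR
RWWRBBR
RWGRWWR
RWWRRRR
After op 3 paint(4,3,R):
RRRRBBR
RRBRBBR
RRRRBBR
RWWRBBR
RWGRWWR
RWWRRRR
After op 4 paint(1,1,G):
RRRRBBR
RGBRBBR
RRRRBBR
RWWRBBR
RWGRWWR
RWWRRRR
After op 5 paint(1,4,B):
RRRRBBR
RGBRBBR
RRRRBBR
RWWRBBR
RWGRWWR
RWWRRRR
After op 6 fill(3,3,R) [0 cells changed]:
RRRRBBR
RGBRBBR
RRRRBBR
RWWRBBR
RWGRWWR
RWWRRRR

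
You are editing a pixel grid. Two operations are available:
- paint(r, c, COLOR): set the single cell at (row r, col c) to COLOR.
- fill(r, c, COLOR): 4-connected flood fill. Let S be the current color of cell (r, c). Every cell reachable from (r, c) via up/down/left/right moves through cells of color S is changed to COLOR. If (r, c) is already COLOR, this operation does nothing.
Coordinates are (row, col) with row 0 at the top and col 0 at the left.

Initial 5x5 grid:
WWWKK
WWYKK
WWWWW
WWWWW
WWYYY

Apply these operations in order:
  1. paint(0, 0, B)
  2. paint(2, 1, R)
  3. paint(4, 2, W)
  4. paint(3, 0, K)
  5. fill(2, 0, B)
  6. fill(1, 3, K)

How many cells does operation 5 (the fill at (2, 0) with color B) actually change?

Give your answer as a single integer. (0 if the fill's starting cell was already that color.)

Answer: 5

Derivation:
After op 1 paint(0,0,B):
BWWKK
WWYKK
WWWWW
WWWWW
WWYYY
After op 2 paint(2,1,R):
BWWKK
WWYKK
WRWWW
WWWWW
WWYYY
After op 3 paint(4,2,W):
BWWKK
WWYKK
WRWWW
WWWWW
WWWYY
After op 4 paint(3,0,K):
BWWKK
WWYKK
WRWWW
KWWWW
WWWYY
After op 5 fill(2,0,B) [5 cells changed]:
BBBKK
BBYKK
BRWWW
KWWWW
WWWYY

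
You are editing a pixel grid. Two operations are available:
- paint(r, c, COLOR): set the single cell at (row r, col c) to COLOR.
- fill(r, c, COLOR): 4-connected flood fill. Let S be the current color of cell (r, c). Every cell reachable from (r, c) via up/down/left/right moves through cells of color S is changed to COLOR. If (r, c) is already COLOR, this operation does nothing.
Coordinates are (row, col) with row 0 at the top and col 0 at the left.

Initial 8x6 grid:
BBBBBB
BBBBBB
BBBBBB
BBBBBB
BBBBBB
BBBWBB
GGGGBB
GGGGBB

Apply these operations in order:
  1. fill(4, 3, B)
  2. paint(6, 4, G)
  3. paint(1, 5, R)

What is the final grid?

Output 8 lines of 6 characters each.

After op 1 fill(4,3,B) [0 cells changed]:
BBBBBB
BBBBBB
BBBBBB
BBBBBB
BBBBBB
BBBWBB
GGGGBB
GGGGBB
After op 2 paint(6,4,G):
BBBBBB
BBBBBB
BBBBBB
BBBBBB
BBBBBB
BBBWBB
GGGGGB
GGGGBB
After op 3 paint(1,5,R):
BBBBBB
BBBBBR
BBBBBB
BBBBBB
BBBBBB
BBBWBB
GGGGGB
GGGGBB

Answer: BBBBBB
BBBBBR
BBBBBB
BBBBBB
BBBBBB
BBBWBB
GGGGGB
GGGGBB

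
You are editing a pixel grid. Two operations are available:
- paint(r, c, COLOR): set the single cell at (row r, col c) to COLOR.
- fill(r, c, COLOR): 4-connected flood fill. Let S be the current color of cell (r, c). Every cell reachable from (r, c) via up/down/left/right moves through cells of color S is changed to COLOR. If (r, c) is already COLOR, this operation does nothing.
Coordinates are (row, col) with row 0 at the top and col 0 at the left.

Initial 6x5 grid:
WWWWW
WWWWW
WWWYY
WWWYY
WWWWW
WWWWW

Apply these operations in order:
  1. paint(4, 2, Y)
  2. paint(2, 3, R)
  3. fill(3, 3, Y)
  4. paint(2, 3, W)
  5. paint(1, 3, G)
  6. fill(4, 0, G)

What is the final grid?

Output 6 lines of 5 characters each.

After op 1 paint(4,2,Y):
WWWWW
WWWWW
WWWYY
WWWYY
WWYWW
WWWWW
After op 2 paint(2,3,R):
WWWWW
WWWWW
WWWRY
WWWYY
WWYWW
WWWWW
After op 3 fill(3,3,Y) [0 cells changed]:
WWWWW
WWWWW
WWWRY
WWWYY
WWYWW
WWWWW
After op 4 paint(2,3,W):
WWWWW
WWWWW
WWWWY
WWWYY
WWYWW
WWWWW
After op 5 paint(1,3,G):
WWWWW
WWWGW
WWWWY
WWWYY
WWYWW
WWWWW
After op 6 fill(4,0,G) [25 cells changed]:
GGGGG
GGGGG
GGGGY
GGGYY
GGYGG
GGGGG

Answer: GGGGG
GGGGG
GGGGY
GGGYY
GGYGG
GGGGG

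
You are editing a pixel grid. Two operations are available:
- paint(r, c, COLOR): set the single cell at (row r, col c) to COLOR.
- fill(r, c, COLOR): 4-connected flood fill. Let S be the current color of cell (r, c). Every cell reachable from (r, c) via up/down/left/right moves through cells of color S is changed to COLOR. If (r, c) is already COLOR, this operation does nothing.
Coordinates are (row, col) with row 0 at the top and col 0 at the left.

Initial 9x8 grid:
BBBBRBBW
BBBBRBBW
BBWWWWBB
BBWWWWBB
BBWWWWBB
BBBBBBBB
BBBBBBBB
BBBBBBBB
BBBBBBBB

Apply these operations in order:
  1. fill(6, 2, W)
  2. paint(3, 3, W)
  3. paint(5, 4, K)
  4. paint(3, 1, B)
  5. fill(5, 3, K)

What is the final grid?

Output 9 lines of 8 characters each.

After op 1 fill(6,2,W) [56 cells changed]:
WWWWRWWW
WWWWRWWW
WWWWWWWW
WWWWWWWW
WWWWWWWW
WWWWWWWW
WWWWWWWW
WWWWWWWW
WWWWWWWW
After op 2 paint(3,3,W):
WWWWRWWW
WWWWRWWW
WWWWWWWW
WWWWWWWW
WWWWWWWW
WWWWWWWW
WWWWWWWW
WWWWWWWW
WWWWWWWW
After op 3 paint(5,4,K):
WWWWRWWW
WWWWRWWW
WWWWWWWW
WWWWWWWW
WWWWWWWW
WWWWKWWW
WWWWWWWW
WWWWWWWW
WWWWWWWW
After op 4 paint(3,1,B):
WWWWRWWW
WWWWRWWW
WWWWWWWW
WBWWWWWW
WWWWWWWW
WWWWKWWW
WWWWWWWW
WWWWWWWW
WWWWWWWW
After op 5 fill(5,3,K) [68 cells changed]:
KKKKRKKK
KKKKRKKK
KKKKKKKK
KBKKKKKK
KKKKKKKK
KKKKKKKK
KKKKKKKK
KKKKKKKK
KKKKKKKK

Answer: KKKKRKKK
KKKKRKKK
KKKKKKKK
KBKKKKKK
KKKKKKKK
KKKKKKKK
KKKKKKKK
KKKKKKKK
KKKKKKKK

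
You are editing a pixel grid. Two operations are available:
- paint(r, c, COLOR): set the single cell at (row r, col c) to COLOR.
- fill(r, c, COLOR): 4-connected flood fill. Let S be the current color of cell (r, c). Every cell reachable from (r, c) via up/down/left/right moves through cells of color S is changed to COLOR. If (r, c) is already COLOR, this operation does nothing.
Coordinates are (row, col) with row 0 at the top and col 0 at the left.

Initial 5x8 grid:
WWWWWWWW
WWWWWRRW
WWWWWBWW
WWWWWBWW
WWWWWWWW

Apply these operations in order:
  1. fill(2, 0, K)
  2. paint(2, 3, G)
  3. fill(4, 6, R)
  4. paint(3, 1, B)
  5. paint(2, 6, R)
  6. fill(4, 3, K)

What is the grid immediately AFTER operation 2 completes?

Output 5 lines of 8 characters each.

Answer: KKKKKKKK
KKKKKRRK
KKKGKBKK
KKKKKBKK
KKKKKKKK

Derivation:
After op 1 fill(2,0,K) [36 cells changed]:
KKKKKKKK
KKKKKRRK
KKKKKBKK
KKKKKBKK
KKKKKKKK
After op 2 paint(2,3,G):
KKKKKKKK
KKKKKRRK
KKKGKBKK
KKKKKBKK
KKKKKKKK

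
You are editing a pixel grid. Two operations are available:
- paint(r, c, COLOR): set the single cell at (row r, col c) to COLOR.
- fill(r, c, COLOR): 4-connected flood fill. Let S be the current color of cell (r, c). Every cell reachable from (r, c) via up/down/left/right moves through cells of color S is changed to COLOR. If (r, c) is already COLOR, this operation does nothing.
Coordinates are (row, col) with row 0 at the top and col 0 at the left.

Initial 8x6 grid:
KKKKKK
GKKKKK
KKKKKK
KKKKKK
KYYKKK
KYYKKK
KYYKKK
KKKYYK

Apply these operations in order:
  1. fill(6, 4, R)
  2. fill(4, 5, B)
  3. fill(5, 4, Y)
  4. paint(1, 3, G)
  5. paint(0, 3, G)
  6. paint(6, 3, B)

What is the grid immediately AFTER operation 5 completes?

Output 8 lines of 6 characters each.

After op 1 fill(6,4,R) [39 cells changed]:
RRRRRR
GRRRRR
RRRRRR
RRRRRR
RYYRRR
RYYRRR
RYYRRR
RRRYYR
After op 2 fill(4,5,B) [39 cells changed]:
BBBBBB
GBBBBB
BBBBBB
BBBBBB
BYYBBB
BYYBBB
BYYBBB
BBBYYB
After op 3 fill(5,4,Y) [39 cells changed]:
YYYYYY
GYYYYY
YYYYYY
YYYYYY
YYYYYY
YYYYYY
YYYYYY
YYYYYY
After op 4 paint(1,3,G):
YYYYYY
GYYGYY
YYYYYY
YYYYYY
YYYYYY
YYYYYY
YYYYYY
YYYYYY
After op 5 paint(0,3,G):
YYYGYY
GYYGYY
YYYYYY
YYYYYY
YYYYYY
YYYYYY
YYYYYY
YYYYYY

Answer: YYYGYY
GYYGYY
YYYYYY
YYYYYY
YYYYYY
YYYYYY
YYYYYY
YYYYYY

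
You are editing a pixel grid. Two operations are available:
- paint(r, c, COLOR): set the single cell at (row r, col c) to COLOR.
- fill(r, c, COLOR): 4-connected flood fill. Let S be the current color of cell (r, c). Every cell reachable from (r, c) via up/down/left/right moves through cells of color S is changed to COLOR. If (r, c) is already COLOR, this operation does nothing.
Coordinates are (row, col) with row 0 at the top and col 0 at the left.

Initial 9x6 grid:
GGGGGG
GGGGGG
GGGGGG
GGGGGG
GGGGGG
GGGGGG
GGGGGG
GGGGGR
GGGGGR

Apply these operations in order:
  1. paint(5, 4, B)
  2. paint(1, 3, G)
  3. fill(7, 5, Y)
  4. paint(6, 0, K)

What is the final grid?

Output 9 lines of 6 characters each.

Answer: GGGGGG
GGGGGG
GGGGGG
GGGGGG
GGGGGG
GGGGBG
KGGGGG
GGGGGY
GGGGGY

Derivation:
After op 1 paint(5,4,B):
GGGGGG
GGGGGG
GGGGGG
GGGGGG
GGGGGG
GGGGBG
GGGGGG
GGGGGR
GGGGGR
After op 2 paint(1,3,G):
GGGGGG
GGGGGG
GGGGGG
GGGGGG
GGGGGG
GGGGBG
GGGGGG
GGGGGR
GGGGGR
After op 3 fill(7,5,Y) [2 cells changed]:
GGGGGG
GGGGGG
GGGGGG
GGGGGG
GGGGGG
GGGGBG
GGGGGG
GGGGGY
GGGGGY
After op 4 paint(6,0,K):
GGGGGG
GGGGGG
GGGGGG
GGGGGG
GGGGGG
GGGGBG
KGGGGG
GGGGGY
GGGGGY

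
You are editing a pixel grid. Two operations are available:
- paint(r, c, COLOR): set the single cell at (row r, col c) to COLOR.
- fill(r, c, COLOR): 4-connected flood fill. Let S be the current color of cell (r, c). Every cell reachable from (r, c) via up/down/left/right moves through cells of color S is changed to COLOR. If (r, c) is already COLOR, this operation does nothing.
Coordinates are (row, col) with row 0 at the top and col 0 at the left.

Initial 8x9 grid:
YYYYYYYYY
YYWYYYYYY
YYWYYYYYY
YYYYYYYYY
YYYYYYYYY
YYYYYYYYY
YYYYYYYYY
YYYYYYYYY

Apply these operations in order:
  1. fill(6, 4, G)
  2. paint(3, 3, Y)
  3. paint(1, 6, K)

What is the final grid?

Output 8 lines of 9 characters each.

Answer: GGGGGGGGG
GGWGGGKGG
GGWGGGGGG
GGGYGGGGG
GGGGGGGGG
GGGGGGGGG
GGGGGGGGG
GGGGGGGGG

Derivation:
After op 1 fill(6,4,G) [70 cells changed]:
GGGGGGGGG
GGWGGGGGG
GGWGGGGGG
GGGGGGGGG
GGGGGGGGG
GGGGGGGGG
GGGGGGGGG
GGGGGGGGG
After op 2 paint(3,3,Y):
GGGGGGGGG
GGWGGGGGG
GGWGGGGGG
GGGYGGGGG
GGGGGGGGG
GGGGGGGGG
GGGGGGGGG
GGGGGGGGG
After op 3 paint(1,6,K):
GGGGGGGGG
GGWGGGKGG
GGWGGGGGG
GGGYGGGGG
GGGGGGGGG
GGGGGGGGG
GGGGGGGGG
GGGGGGGGG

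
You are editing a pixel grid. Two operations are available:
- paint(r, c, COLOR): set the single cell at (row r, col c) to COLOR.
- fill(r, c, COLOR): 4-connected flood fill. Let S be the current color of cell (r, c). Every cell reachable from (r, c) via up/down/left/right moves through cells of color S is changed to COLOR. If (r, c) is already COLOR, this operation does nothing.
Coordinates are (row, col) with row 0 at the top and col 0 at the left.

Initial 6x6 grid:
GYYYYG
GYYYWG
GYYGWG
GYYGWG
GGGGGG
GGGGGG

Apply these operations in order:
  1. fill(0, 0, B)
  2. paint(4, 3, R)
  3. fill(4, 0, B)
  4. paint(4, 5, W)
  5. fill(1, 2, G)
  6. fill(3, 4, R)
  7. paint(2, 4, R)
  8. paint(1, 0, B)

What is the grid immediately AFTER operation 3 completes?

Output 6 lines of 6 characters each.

Answer: BYYYYB
BYYYWB
BYYBWB
BYYBWB
BBBRBB
BBBBBB

Derivation:
After op 1 fill(0,0,B) [22 cells changed]:
BYYYYB
BYYYWB
BYYBWB
BYYBWB
BBBBBB
BBBBBB
After op 2 paint(4,3,R):
BYYYYB
BYYYWB
BYYBWB
BYYBWB
BBBRBB
BBBBBB
After op 3 fill(4,0,B) [0 cells changed]:
BYYYYB
BYYYWB
BYYBWB
BYYBWB
BBBRBB
BBBBBB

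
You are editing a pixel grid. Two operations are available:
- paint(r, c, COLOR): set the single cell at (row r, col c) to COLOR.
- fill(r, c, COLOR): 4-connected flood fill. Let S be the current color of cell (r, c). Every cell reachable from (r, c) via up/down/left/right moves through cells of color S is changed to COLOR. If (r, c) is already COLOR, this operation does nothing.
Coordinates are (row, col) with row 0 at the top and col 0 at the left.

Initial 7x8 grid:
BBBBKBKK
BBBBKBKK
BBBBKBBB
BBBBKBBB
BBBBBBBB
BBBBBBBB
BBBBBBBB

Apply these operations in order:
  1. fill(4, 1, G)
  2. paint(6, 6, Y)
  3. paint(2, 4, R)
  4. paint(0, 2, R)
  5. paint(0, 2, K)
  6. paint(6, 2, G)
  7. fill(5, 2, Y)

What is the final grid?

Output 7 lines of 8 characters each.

After op 1 fill(4,1,G) [48 cells changed]:
GGGGKGKK
GGGGKGKK
GGGGKGGG
GGGGKGGG
GGGGGGGG
GGGGGGGG
GGGGGGGG
After op 2 paint(6,6,Y):
GGGGKGKK
GGGGKGKK
GGGGKGGG
GGGGKGGG
GGGGGGGG
GGGGGGGG
GGGGGGYG
After op 3 paint(2,4,R):
GGGGKGKK
GGGGKGKK
GGGGRGGG
GGGGKGGG
GGGGGGGG
GGGGGGGG
GGGGGGYG
After op 4 paint(0,2,R):
GGRGKGKK
GGGGKGKK
GGGGRGGG
GGGGKGGG
GGGGGGGG
GGGGGGGG
GGGGGGYG
After op 5 paint(0,2,K):
GGKGKGKK
GGGGKGKK
GGGGRGGG
GGGGKGGG
GGGGGGGG
GGGGGGGG
GGGGGGYG
After op 6 paint(6,2,G):
GGKGKGKK
GGGGKGKK
GGGGRGGG
GGGGKGGG
GGGGGGGG
GGGGGGGG
GGGGGGYG
After op 7 fill(5,2,Y) [46 cells changed]:
YYKYKYKK
YYYYKYKK
YYYYRYYY
YYYYKYYY
YYYYYYYY
YYYYYYYY
YYYYYYYY

Answer: YYKYKYKK
YYYYKYKK
YYYYRYYY
YYYYKYYY
YYYYYYYY
YYYYYYYY
YYYYYYYY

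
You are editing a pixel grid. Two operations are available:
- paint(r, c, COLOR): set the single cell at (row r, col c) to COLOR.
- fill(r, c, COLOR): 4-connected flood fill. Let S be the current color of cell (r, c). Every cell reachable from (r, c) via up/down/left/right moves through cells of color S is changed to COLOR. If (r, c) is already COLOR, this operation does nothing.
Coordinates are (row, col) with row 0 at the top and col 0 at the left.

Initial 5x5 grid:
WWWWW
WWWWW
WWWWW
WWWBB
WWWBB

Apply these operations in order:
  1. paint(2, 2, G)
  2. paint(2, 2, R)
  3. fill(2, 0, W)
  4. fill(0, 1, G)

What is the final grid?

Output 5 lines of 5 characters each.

After op 1 paint(2,2,G):
WWWWW
WWWWW
WWGWW
WWWBB
WWWBB
After op 2 paint(2,2,R):
WWWWW
WWWWW
WWRWW
WWWBB
WWWBB
After op 3 fill(2,0,W) [0 cells changed]:
WWWWW
WWWWW
WWRWW
WWWBB
WWWBB
After op 4 fill(0,1,G) [20 cells changed]:
GGGGG
GGGGG
GGRGG
GGGBB
GGGBB

Answer: GGGGG
GGGGG
GGRGG
GGGBB
GGGBB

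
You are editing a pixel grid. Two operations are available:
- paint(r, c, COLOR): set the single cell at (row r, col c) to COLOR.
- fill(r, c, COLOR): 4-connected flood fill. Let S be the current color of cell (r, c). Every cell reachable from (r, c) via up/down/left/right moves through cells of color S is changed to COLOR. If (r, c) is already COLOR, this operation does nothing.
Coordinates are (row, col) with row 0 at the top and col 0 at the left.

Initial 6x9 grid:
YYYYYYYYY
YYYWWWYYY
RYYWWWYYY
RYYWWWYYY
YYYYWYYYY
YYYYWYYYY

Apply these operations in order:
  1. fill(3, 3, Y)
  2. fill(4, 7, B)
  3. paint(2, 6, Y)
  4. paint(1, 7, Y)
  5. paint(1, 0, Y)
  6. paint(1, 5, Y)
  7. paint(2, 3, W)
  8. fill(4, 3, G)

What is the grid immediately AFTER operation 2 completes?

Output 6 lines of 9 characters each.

After op 1 fill(3,3,Y) [11 cells changed]:
YYYYYYYYY
YYYYYYYYY
RYYYYYYYY
RYYYYYYYY
YYYYYYYYY
YYYYYYYYY
After op 2 fill(4,7,B) [52 cells changed]:
BBBBBBBBB
BBBBBBBBB
RBBBBBBBB
RBBBBBBBB
BBBBBBBBB
BBBBBBBBB

Answer: BBBBBBBBB
BBBBBBBBB
RBBBBBBBB
RBBBBBBBB
BBBBBBBBB
BBBBBBBBB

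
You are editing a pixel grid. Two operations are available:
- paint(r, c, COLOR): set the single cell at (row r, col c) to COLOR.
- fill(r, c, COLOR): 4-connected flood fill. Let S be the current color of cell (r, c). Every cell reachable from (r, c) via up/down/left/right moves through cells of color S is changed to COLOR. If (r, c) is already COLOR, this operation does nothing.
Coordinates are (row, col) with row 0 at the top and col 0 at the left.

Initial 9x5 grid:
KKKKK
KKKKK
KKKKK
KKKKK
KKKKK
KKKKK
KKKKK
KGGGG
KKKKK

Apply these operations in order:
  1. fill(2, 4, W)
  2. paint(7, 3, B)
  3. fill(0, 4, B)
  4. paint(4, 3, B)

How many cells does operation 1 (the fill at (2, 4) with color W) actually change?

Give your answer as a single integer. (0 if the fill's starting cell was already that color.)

After op 1 fill(2,4,W) [41 cells changed]:
WWWWW
WWWWW
WWWWW
WWWWW
WWWWW
WWWWW
WWWWW
WGGGG
WWWWW

Answer: 41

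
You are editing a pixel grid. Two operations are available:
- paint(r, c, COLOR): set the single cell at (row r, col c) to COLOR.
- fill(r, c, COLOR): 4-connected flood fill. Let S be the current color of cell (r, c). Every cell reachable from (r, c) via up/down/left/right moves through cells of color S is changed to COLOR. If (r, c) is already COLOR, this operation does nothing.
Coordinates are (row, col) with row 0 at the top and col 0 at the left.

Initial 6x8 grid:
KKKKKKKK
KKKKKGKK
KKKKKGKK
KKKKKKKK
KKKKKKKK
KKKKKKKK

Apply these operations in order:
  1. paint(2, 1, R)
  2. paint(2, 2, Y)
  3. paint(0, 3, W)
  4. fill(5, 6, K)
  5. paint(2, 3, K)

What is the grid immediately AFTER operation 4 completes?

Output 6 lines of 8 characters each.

Answer: KKKWKKKK
KKKKKGKK
KRYKKGKK
KKKKKKKK
KKKKKKKK
KKKKKKKK

Derivation:
After op 1 paint(2,1,R):
KKKKKKKK
KKKKKGKK
KRKKKGKK
KKKKKKKK
KKKKKKKK
KKKKKKKK
After op 2 paint(2,2,Y):
KKKKKKKK
KKKKKGKK
KRYKKGKK
KKKKKKKK
KKKKKKKK
KKKKKKKK
After op 3 paint(0,3,W):
KKKWKKKK
KKKKKGKK
KRYKKGKK
KKKKKKKK
KKKKKKKK
KKKKKKKK
After op 4 fill(5,6,K) [0 cells changed]:
KKKWKKKK
KKKKKGKK
KRYKKGKK
KKKKKKKK
KKKKKKKK
KKKKKKKK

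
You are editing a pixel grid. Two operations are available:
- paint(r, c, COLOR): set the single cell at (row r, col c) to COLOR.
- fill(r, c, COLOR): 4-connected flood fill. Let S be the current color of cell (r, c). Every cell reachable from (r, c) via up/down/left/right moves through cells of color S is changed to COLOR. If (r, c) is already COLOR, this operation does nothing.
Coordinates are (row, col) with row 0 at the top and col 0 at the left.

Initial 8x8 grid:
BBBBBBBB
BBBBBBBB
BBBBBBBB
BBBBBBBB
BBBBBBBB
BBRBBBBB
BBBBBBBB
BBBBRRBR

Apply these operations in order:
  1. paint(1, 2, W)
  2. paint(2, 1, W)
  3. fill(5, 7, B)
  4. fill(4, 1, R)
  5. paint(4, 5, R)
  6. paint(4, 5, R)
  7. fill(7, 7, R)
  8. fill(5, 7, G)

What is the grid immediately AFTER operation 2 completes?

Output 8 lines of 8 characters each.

Answer: BBBBBBBB
BBWBBBBB
BWBBBBBB
BBBBBBBB
BBBBBBBB
BBRBBBBB
BBBBBBBB
BBBBRRBR

Derivation:
After op 1 paint(1,2,W):
BBBBBBBB
BBWBBBBB
BBBBBBBB
BBBBBBBB
BBBBBBBB
BBRBBBBB
BBBBBBBB
BBBBRRBR
After op 2 paint(2,1,W):
BBBBBBBB
BBWBBBBB
BWBBBBBB
BBBBBBBB
BBBBBBBB
BBRBBBBB
BBBBBBBB
BBBBRRBR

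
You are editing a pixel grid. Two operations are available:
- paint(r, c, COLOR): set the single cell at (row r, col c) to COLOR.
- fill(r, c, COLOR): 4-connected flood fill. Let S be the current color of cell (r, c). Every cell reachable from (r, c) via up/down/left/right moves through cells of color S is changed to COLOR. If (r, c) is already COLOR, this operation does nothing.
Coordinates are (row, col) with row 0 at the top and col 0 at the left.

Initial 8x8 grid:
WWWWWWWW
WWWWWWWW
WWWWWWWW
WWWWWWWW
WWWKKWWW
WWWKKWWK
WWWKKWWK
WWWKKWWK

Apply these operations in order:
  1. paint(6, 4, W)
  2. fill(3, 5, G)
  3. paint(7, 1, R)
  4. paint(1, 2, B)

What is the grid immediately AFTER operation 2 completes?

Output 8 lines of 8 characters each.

Answer: GGGGGGGG
GGGGGGGG
GGGGGGGG
GGGGGGGG
GGGKKGGG
GGGKKGGK
GGGKGGGK
GGGKKGGK

Derivation:
After op 1 paint(6,4,W):
WWWWWWWW
WWWWWWWW
WWWWWWWW
WWWWWWWW
WWWKKWWW
WWWKKWWK
WWWKWWWK
WWWKKWWK
After op 2 fill(3,5,G) [54 cells changed]:
GGGGGGGG
GGGGGGGG
GGGGGGGG
GGGGGGGG
GGGKKGGG
GGGKKGGK
GGGKGGGK
GGGKKGGK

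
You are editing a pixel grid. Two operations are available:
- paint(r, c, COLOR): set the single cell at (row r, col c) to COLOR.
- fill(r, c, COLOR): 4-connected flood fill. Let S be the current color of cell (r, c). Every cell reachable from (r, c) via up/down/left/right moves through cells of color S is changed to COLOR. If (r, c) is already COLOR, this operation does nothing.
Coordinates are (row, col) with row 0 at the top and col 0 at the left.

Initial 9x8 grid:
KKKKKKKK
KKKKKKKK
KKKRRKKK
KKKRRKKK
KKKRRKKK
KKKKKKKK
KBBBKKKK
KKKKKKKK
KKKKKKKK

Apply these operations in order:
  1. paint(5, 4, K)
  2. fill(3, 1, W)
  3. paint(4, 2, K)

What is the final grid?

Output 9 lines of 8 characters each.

After op 1 paint(5,4,K):
KKKKKKKK
KKKKKKKK
KKKRRKKK
KKKRRKKK
KKKRRKKK
KKKKKKKK
KBBBKKKK
KKKKKKKK
KKKKKKKK
After op 2 fill(3,1,W) [63 cells changed]:
WWWWWWWW
WWWWWWWW
WWWRRWWW
WWWRRWWW
WWWRRWWW
WWWWWWWW
WBBBWWWW
WWWWWWWW
WWWWWWWW
After op 3 paint(4,2,K):
WWWWWWWW
WWWWWWWW
WWWRRWWW
WWWRRWWW
WWKRRWWW
WWWWWWWW
WBBBWWWW
WWWWWWWW
WWWWWWWW

Answer: WWWWWWWW
WWWWWWWW
WWWRRWWW
WWWRRWWW
WWKRRWWW
WWWWWWWW
WBBBWWWW
WWWWWWWW
WWWWWWWW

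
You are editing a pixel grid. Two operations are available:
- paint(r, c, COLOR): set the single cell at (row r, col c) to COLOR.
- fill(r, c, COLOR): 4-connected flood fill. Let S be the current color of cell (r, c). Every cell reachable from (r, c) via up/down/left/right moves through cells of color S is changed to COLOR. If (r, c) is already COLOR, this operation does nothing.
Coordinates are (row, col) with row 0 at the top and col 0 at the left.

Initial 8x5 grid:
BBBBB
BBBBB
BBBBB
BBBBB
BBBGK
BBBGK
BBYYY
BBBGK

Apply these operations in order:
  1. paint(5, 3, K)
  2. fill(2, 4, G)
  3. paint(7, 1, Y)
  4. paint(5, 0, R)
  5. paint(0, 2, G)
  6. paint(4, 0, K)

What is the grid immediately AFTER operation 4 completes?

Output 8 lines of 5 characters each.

After op 1 paint(5,3,K):
BBBBB
BBBBB
BBBBB
BBBBB
BBBGK
BBBKK
BBYYY
BBBGK
After op 2 fill(2,4,G) [31 cells changed]:
GGGGG
GGGGG
GGGGG
GGGGG
GGGGK
GGGKK
GGYYY
GGGGK
After op 3 paint(7,1,Y):
GGGGG
GGGGG
GGGGG
GGGGG
GGGGK
GGGKK
GGYYY
GYGGK
After op 4 paint(5,0,R):
GGGGG
GGGGG
GGGGG
GGGGG
GGGGK
RGGKK
GGYYY
GYGGK

Answer: GGGGG
GGGGG
GGGGG
GGGGG
GGGGK
RGGKK
GGYYY
GYGGK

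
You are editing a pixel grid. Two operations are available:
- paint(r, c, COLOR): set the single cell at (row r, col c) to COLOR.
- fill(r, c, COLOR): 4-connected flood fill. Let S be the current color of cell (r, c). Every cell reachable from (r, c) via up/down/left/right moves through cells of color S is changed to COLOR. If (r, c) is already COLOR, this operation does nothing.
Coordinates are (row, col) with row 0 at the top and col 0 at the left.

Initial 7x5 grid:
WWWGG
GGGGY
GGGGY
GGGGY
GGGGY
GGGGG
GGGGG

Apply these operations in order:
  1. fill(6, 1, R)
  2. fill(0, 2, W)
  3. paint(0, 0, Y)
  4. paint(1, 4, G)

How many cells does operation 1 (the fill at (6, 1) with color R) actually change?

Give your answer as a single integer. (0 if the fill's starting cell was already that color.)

Answer: 28

Derivation:
After op 1 fill(6,1,R) [28 cells changed]:
WWWRR
RRRRY
RRRRY
RRRRY
RRRRY
RRRRR
RRRRR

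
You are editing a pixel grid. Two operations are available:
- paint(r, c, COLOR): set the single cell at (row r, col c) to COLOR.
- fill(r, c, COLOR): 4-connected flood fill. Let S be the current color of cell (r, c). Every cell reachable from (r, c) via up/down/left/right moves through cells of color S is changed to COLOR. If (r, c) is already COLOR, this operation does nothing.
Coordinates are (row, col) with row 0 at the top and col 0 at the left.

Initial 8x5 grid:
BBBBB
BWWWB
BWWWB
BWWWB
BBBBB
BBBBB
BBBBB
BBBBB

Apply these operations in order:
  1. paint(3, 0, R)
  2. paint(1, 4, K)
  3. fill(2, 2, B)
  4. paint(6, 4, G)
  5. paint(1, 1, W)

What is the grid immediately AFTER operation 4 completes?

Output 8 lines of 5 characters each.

After op 1 paint(3,0,R):
BBBBB
BWWWB
BWWWB
RWWWB
BBBBB
BBBBB
BBBBB
BBBBB
After op 2 paint(1,4,K):
BBBBB
BWWWK
BWWWB
RWWWB
BBBBB
BBBBB
BBBBB
BBBBB
After op 3 fill(2,2,B) [9 cells changed]:
BBBBB
BBBBK
BBBBB
RBBBB
BBBBB
BBBBB
BBBBB
BBBBB
After op 4 paint(6,4,G):
BBBBB
BBBBK
BBBBB
RBBBB
BBBBB
BBBBB
BBBBG
BBBBB

Answer: BBBBB
BBBBK
BBBBB
RBBBB
BBBBB
BBBBB
BBBBG
BBBBB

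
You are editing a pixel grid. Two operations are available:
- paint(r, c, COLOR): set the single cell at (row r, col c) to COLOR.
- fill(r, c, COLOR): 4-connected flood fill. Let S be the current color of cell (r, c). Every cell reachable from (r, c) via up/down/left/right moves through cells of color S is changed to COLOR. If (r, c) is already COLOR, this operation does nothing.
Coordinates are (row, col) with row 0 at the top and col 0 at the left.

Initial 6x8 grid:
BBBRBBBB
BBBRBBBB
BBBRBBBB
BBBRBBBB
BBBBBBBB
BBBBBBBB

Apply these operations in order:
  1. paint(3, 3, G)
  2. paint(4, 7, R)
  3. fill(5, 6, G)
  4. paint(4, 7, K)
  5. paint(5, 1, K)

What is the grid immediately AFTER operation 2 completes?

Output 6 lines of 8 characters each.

Answer: BBBRBBBB
BBBRBBBB
BBBRBBBB
BBBGBBBB
BBBBBBBR
BBBBBBBB

Derivation:
After op 1 paint(3,3,G):
BBBRBBBB
BBBRBBBB
BBBRBBBB
BBBGBBBB
BBBBBBBB
BBBBBBBB
After op 2 paint(4,7,R):
BBBRBBBB
BBBRBBBB
BBBRBBBB
BBBGBBBB
BBBBBBBR
BBBBBBBB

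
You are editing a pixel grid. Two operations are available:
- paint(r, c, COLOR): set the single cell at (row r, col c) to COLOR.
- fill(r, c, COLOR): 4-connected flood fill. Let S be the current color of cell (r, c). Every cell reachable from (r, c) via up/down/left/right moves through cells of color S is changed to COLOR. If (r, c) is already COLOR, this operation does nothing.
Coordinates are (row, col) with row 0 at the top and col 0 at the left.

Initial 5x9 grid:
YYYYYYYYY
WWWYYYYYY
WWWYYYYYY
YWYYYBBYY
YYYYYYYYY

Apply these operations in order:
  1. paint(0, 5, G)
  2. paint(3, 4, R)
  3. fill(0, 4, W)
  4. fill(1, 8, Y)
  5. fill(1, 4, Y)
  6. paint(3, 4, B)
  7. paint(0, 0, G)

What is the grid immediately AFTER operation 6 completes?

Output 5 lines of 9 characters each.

Answer: YYYYYGYYY
YYYYYYYYY
YYYYYYYYY
YYYYBBBYY
YYYYYYYYY

Derivation:
After op 1 paint(0,5,G):
YYYYYGYYY
WWWYYYYYY
WWWYYYYYY
YWYYYBBYY
YYYYYYYYY
After op 2 paint(3,4,R):
YYYYYGYYY
WWWYYYYYY
WWWYYYYYY
YWYYRBBYY
YYYYYYYYY
After op 3 fill(0,4,W) [34 cells changed]:
WWWWWGWWW
WWWWWWWWW
WWWWWWWWW
WWWWRBBWW
WWWWWWWWW
After op 4 fill(1,8,Y) [41 cells changed]:
YYYYYGYYY
YYYYYYYYY
YYYYYYYYY
YYYYRBBYY
YYYYYYYYY
After op 5 fill(1,4,Y) [0 cells changed]:
YYYYYGYYY
YYYYYYYYY
YYYYYYYYY
YYYYRBBYY
YYYYYYYYY
After op 6 paint(3,4,B):
YYYYYGYYY
YYYYYYYYY
YYYYYYYYY
YYYYBBBYY
YYYYYYYYY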